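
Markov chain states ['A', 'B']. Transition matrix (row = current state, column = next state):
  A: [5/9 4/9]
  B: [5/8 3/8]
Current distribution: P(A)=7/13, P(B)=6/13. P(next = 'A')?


P(next=A) = Σᵢ P(now=i)×P(i→A)
= 7/13×5/9 + 6/13×5/8
= 35/117 + 15/52 = 275/468

P = 275/468 ≈ 0.5876


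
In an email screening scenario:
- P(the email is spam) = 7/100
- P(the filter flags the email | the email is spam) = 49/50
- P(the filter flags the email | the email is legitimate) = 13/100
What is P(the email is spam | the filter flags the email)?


Using Bayes' theorem:
P(A|B) = P(B|A)·P(A) / P(B)

P(the filter flags the email) = 49/50 × 7/100 + 13/100 × 93/100
= 343/5000 + 1209/10000 = 379/2000

P(the email is spam|the filter flags the email) = (343/5000) / (379/2000) = 686/1895

P(the email is spam|the filter flags the email) = 686/1895 ≈ 36.20%


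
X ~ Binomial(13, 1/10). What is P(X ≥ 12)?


P(X ≥ 12) = Σ P(X=i) for i=12..13
P(X=12) = 117/10000000000000
P(X=13) = 1/10000000000000
Sum = 59/5000000000000

P(X ≥ 12) = 59/5000000000000 ≈ 0.00%


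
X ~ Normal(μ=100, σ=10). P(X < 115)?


z = (115-100)/10 = 1.5
P(Z < 1.5) = 0.9332

P(X < 115) ≈ 0.9332


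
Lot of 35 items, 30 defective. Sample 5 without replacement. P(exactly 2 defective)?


Hypergeometric: C(30,2)×C(5,3)/C(35,5)
= 435×10/324632 = 2175/162316

P(X=2) = 2175/162316 ≈ 1.34%


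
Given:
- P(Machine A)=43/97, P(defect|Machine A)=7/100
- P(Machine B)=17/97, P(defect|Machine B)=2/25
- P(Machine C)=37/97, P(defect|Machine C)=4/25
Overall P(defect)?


P(B) = Σ P(B|Aᵢ)×P(Aᵢ)
  7/100×43/97 = 301/9700
  2/25×17/97 = 34/2425
  4/25×37/97 = 148/2425
Sum = 1029/9700

P(defect) = 1029/9700 ≈ 10.61%


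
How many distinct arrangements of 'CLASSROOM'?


Letters: 9, freq: {'C': 1, 'L': 1, 'A': 1, 'S': 2, 'R': 1, 'O': 2, 'M': 1}
9!/(1!×1!×1!×2!×1!×2!×1!) = 362880/4 = 90720

90720


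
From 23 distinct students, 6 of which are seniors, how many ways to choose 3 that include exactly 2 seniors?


Choose 2 of the 6 seniors and 1 of the other 17 students:
C(6,2)×C(17,1) = 15×17 = 255

255


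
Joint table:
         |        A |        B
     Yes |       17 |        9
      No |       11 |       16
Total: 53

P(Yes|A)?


P(Yes|A) = 17/(17+11) = 17/28

P = 17/28 ≈ 60.71%


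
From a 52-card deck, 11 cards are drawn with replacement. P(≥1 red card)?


P(not a red card) = 26/52 = 1/2
P(none in 11 draws) = (1/2)^11 = 1/2048
P(≥1 red card) = 1 - 1/2048 = 2047/2048

P = 2047/2048 ≈ 99.95%


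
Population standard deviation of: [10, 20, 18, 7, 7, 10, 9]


Mean = 81/7
  (10-81/7)²=121/49
  (20-81/7)²=3481/49
  (18-81/7)²=2025/49
  (7-81/7)²=1024/49
  (7-81/7)²=1024/49
  (10-81/7)²=121/49
  (9-81/7)²=324/49
Σ(x-μ)² = 1160/7
σ² = (1160/7)/7 = 1160/49

σ = √(1160/49) ≈ 4.8655


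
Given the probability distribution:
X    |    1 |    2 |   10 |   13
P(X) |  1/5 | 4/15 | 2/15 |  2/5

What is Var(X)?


E[X] = 109/15
E[X²] = 411/5
Var(X) = E[X²] - (E[X])² = 411/5 - 11881/225 = 6614/225

Var(X) = 6614/225 ≈ 29.3956


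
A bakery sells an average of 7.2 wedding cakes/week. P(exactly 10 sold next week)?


Poisson(λ=7.2): P(X=10) = e^(-λ)×λ^k/k!
= e^(-7.2) × 7.2^10 / 10!
≈ 0.0007465858084 × 374390624.262 / 3628800 ≈ 0.077027

P(X=10) ≈ 0.077027 ≈ 7.70%


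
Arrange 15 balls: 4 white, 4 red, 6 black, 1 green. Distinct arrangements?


15!/(4!×4!×6!×1!) = 3153150

3153150


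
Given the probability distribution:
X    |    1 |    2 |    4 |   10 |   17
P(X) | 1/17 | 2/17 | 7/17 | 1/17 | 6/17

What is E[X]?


E[X] = Σ x·P(X=x)
= (1)×(1/17) + (2)×(2/17) + (4)×(7/17) + (10)×(1/17) + (17)×(6/17)
= 145/17

E[X] = 145/17


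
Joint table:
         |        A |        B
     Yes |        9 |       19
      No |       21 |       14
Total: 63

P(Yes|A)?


P(Yes|A) = 9/(9+21) = 9/30 = 3/10

P = 3/10 ≈ 30.00%


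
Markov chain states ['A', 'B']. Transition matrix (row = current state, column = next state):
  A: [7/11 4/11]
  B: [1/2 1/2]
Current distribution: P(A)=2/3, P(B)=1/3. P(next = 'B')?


P(next=B) = Σᵢ P(now=i)×P(i→B)
= 2/3×4/11 + 1/3×1/2
= 8/33 + 1/6 = 9/22

P = 9/22 ≈ 0.4091


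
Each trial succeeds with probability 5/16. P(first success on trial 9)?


Geometric: P(X=9) = (1-p)^(k-1)×p = (11/16)^8×5/16 = 1071794405/68719476736

P(X=9) = 1071794405/68719476736 ≈ 1.56%


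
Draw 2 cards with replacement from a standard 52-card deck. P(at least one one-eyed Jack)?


P(not a one-eyed Jack) = 50/52 = 25/26
P(none in 2 draws) = (25/26)^2 = 625/676
P(≥1 one-eyed Jack) = 1 - 625/676 = 51/676

P = 51/676 ≈ 7.54%


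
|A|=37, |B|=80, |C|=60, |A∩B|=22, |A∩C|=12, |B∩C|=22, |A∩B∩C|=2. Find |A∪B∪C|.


|A∪B∪C| = 37+80+60-22-12-22+2 = 123

|A∪B∪C| = 123


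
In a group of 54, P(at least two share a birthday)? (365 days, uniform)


P(all different) = Π(365-i)/365 for i=0..53
= 0.016123
P(match) = 1 - 0.016123 = 0.983877

P ≈ 0.9839 ≈ 98.39%


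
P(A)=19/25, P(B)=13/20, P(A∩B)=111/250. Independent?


P(A)×P(B) = 247/500
P(A∩B) = 111/250
Not equal → NOT independent

No, not independent


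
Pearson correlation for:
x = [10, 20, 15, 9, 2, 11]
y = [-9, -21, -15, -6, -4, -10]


n=6, Σx=67, Σy=-65, Σxy=-907, Σx²=931, Σy²=899
r = (6×(-907) - 67×(-65))/√((6×931 - 67²)(6×899 - (-65)²))
= -1087/√(1097×1169) = -1087/√1282393 ≈ -1087/1132.4279 ≈ -0.9599

r ≈ -0.9599


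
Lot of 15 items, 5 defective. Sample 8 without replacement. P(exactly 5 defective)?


Hypergeometric: C(5,5)×C(10,3)/C(15,8)
= 1×120/6435 = 8/429

P(X=5) = 8/429 ≈ 1.86%


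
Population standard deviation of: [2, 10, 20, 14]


Mean = 46/4 = 23/2
  (2-23/2)²=361/4
  (10-23/2)²=9/4
  (20-23/2)²=289/4
  (14-23/2)²=25/4
Σ(x-μ)² = 171
σ² = 171/4

σ = √(171/4) ≈ 6.5383


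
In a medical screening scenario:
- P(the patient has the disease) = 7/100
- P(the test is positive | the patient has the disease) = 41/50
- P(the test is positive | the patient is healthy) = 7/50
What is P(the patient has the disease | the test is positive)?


Using Bayes' theorem:
P(A|B) = P(B|A)·P(A) / P(B)

P(the test is positive) = 41/50 × 7/100 + 7/50 × 93/100
= 287/5000 + 651/5000 = 469/2500

P(the patient has the disease|the test is positive) = (287/5000) / (469/2500) = 41/134

P(the patient has the disease|the test is positive) = 41/134 ≈ 30.60%


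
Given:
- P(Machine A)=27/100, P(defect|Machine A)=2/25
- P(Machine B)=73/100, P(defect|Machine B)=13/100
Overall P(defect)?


P(B) = Σ P(B|Aᵢ)×P(Aᵢ)
  2/25×27/100 = 27/1250
  13/100×73/100 = 949/10000
Sum = 233/2000

P(defect) = 233/2000 ≈ 11.65%


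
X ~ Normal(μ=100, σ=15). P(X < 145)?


z = (145-100)/15 = 3.0
P(Z < 3.0) = 0.9987

P(X < 145) ≈ 0.9987


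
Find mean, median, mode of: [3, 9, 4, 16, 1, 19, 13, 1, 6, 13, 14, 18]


Sorted: [1, 1, 3, 4, 6, 9, 13, 13, 14, 16, 18, 19]
Mean = 117/12 = 39/4
Median = 11
Freq: {3: 1, 9: 1, 4: 1, 16: 1, 1: 2, 19: 1, 13: 2, 6: 1, 14: 1, 18: 1}
Mode: [1, 13]

Mean=39/4, Median=11, Mode=[1, 13]


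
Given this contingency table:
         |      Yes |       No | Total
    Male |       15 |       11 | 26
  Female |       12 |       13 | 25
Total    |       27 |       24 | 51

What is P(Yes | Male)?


P(Yes | Male) = 15/(15+11) = 15/26

P(Yes|Male) = 15/26 ≈ 57.69%


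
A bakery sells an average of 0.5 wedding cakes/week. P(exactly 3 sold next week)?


Poisson(λ=0.5): P(X=3) = e^(-λ)×λ^k/k!
= e^(-0.5) × 0.5^3 / 3!
≈ 0.6065306597 × 0.125 / 6 ≈ 0.012636

P(X=3) ≈ 0.012636 ≈ 1.26%


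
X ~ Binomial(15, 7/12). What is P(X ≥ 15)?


P(X ≥ 15) = Σ P(X=i) for i=15..15
P(X=15) = 4747561509943/15407021574586368
Sum = 4747561509943/15407021574586368

P(X ≥ 15) = 4747561509943/15407021574586368 ≈ 0.03%


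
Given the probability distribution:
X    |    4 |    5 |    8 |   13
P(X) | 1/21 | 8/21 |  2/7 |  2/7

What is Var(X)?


E[X] = 170/21
E[X²] = 538/7
Var(X) = E[X²] - (E[X])² = 538/7 - 28900/441 = 4994/441

Var(X) = 4994/441 ≈ 11.3243


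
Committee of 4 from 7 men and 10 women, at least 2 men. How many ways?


Count by #men:
  2M,2W: C(7,2)×C(10,2)=945
  3M,1W: C(7,3)×C(10,1)=350
  4M,0W: C(7,4)×C(10,0)=35
Total = 1330

1330


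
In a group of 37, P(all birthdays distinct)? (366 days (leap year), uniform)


P(all different) = Π(366-i)/366 for i=0..36
= (366/366)×(365/366)×...×(330/366)
= 0.152077

P ≈ 0.1521 ≈ 15.21%


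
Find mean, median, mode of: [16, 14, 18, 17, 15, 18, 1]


Sorted: [1, 14, 15, 16, 17, 18, 18]
Mean = 99/7
Median = 16
Freq: {16: 1, 14: 1, 18: 2, 17: 1, 15: 1, 1: 1}
Mode: [18]

Mean=99/7, Median=16, Mode=18


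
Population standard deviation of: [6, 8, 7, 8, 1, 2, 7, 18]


Mean = 57/8
  (6-57/8)²=81/64
  (8-57/8)²=49/64
  (7-57/8)²=1/64
  (8-57/8)²=49/64
  (1-57/8)²=2401/64
  (2-57/8)²=1681/64
  (7-57/8)²=1/64
  (18-57/8)²=7569/64
Σ(x-μ)² = 1479/8
σ² = (1479/8)/8 = 1479/64

σ = √(1479/64) ≈ 4.8072


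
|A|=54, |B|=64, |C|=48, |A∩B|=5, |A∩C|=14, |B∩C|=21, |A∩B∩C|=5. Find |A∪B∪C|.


|A∪B∪C| = 54+64+48-5-14-21+5 = 131

|A∪B∪C| = 131


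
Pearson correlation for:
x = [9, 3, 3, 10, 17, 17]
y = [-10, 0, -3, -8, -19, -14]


n=6, Σx=59, Σy=-54, Σxy=-740, Σx²=777, Σy²=730
r = (6×(-740) - 59×(-54))/√((6×777 - 59²)(6×730 - (-54)²))
= -1254/√(1181×1464) = -1254/√1728984 ≈ -1254/1314.9084 ≈ -0.9537

r ≈ -0.9537


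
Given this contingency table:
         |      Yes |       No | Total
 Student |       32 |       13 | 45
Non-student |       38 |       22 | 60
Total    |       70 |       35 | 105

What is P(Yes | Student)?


P(Yes | Student) = 32/(32+13) = 32/45

P(Yes|Student) = 32/45 ≈ 71.11%


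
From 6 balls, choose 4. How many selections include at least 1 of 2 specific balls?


Complement: C(6,4) - C(4,4) = 15 - 1 = 14

14


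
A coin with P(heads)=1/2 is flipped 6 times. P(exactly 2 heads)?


Binomial: P(X=2) = C(6,2)×p^2×(1-p)^4
= 15 × 1/4 × 1/16 = 15/64

P(X=2) = 15/64 ≈ 23.44%


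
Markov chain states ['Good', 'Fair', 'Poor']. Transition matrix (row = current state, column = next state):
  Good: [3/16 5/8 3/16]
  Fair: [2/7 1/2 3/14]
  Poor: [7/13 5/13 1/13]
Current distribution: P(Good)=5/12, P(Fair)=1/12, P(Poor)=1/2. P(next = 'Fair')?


P(next=Fair) = Σᵢ P(now=i)×P(i→Fair)
= 5/12×5/8 + 1/12×1/2 + 1/2×5/13
= 25/96 + 1/24 + 5/26 = 617/1248

P = 617/1248 ≈ 0.4944


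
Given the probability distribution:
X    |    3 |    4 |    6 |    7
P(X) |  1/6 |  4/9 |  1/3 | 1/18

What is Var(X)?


E[X] = 14/3
E[X²] = 70/3
Var(X) = E[X²] - (E[X])² = 70/3 - 196/9 = 14/9

Var(X) = 14/9 ≈ 1.5556


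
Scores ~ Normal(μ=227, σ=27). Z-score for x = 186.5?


z = (x - μ)/σ = (186.5 - 227)/27 = -1.5

z = -1.5


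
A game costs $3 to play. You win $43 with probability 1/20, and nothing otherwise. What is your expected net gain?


E[gain] = (43-3)×1/20 + (-3)×19/20
= 2 - 57/20 = -17/20

Expected net gain = $-17/20 ≈ $-0.85


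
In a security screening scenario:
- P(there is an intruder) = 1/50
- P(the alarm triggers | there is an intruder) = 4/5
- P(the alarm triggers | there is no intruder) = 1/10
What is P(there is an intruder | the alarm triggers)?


Using Bayes' theorem:
P(A|B) = P(B|A)·P(A) / P(B)

P(the alarm triggers) = 4/5 × 1/50 + 1/10 × 49/50
= 2/125 + 49/500 = 57/500

P(there is an intruder|the alarm triggers) = (2/125) / (57/500) = 8/57

P(there is an intruder|the alarm triggers) = 8/57 ≈ 14.04%


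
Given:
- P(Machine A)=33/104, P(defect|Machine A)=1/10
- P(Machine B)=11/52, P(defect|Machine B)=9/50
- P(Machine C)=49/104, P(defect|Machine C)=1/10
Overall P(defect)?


P(B) = Σ P(B|Aᵢ)×P(Aᵢ)
  1/10×33/104 = 33/1040
  9/50×11/52 = 99/2600
  1/10×49/104 = 49/1040
Sum = 38/325

P(defect) = 38/325 ≈ 11.69%


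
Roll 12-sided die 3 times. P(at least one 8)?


P(no 8)^3 = (11/12)^3 = 1331/1728
P(≥1) = 1 - 1331/1728 = 397/1728

P = 397/1728 ≈ 22.97%


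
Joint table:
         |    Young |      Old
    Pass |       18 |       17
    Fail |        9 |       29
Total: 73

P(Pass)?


P(Pass) = (18+17)/73 = 35/73

P(Pass) = 35/73 ≈ 47.95%


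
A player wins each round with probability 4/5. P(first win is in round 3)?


Geometric: P(X=3) = (1-p)^(k-1)×p = (1/5)^2×4/5 = 4/125

P(X=3) = 4/125 ≈ 3.20%


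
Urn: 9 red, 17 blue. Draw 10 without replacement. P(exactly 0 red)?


Hypergeometric: C(9,0)×C(17,10)/C(26,10)
= 1×19448/5311735 = 8/2185

P(X=0) = 8/2185 ≈ 0.37%


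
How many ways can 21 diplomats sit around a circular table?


Circular arrangements of 21 distinct objects: fix one position to break rotational symmetry.
(n-1)! = 20! = 2432902008176640000

2432902008176640000


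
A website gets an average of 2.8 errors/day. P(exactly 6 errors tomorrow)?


Poisson(λ=2.8): P(X=6) = e^(-λ)×λ^k/k!
= e^(-2.8) × 2.8^6 / 6!
≈ 0.06081006263 × 481.890304 / 720 ≈ 0.040700

P(X=6) ≈ 0.040700 ≈ 4.07%


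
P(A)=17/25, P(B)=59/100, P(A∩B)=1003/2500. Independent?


P(A)×P(B) = 1003/2500
P(A∩B) = 1003/2500
Equal ✓ → Independent

Yes, independent


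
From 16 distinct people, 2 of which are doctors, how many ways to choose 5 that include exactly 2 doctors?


Choose 2 of the 2 doctors and 3 of the other 14 people:
C(2,2)×C(14,3) = 1×364 = 364

364


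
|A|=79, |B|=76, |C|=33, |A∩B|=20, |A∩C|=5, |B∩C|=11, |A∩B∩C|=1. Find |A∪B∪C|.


|A∪B∪C| = 79+76+33-20-5-11+1 = 153

|A∪B∪C| = 153


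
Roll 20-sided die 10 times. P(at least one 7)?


P(no 7)^10 = (19/20)^10 = 6131066257801/10240000000000
P(≥1) = 1 - 6131066257801/10240000000000 = 4108933742199/10240000000000

P = 4108933742199/10240000000000 ≈ 40.13%


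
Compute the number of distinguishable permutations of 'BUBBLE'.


Letters: 6, freq: {'B': 3, 'U': 1, 'L': 1, 'E': 1}
6!/(3!×1!×1!×1!) = 720/6 = 120

120


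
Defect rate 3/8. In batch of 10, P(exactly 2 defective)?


Binomial: P(X=2) = C(10,2)×p^2×(1-p)^8
= 45 × 9/64 × 390625/16777216 = 158203125/1073741824

P(X=2) = 158203125/1073741824 ≈ 14.73%


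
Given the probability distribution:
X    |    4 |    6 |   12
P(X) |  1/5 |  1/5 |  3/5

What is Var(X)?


E[X] = 46/5
E[X²] = 484/5
Var(X) = E[X²] - (E[X])² = 484/5 - 2116/25 = 304/25

Var(X) = 304/25 ≈ 12.1600


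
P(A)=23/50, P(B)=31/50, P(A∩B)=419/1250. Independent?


P(A)×P(B) = 713/2500
P(A∩B) = 419/1250
Not equal → NOT independent

No, not independent


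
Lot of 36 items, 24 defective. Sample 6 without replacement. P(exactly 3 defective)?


Hypergeometric: C(24,3)×C(12,3)/C(36,6)
= 2024×220/1947792 = 2530/11067

P(X=3) = 2530/11067 ≈ 22.86%


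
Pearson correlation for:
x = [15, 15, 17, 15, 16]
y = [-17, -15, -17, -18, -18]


n=5, Σx=78, Σy=-85, Σxy=-1327, Σx²=1220, Σy²=1451
r = (5×(-1327) - 78×(-85))/√((5×1220 - 78²)(5×1451 - (-85)²))
= -5/√(16×30) = -5/√480 ≈ -5/21.9089 ≈ -0.2282

r ≈ -0.2282


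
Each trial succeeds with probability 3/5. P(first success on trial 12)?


Geometric: P(X=12) = (1-p)^(k-1)×p = (2/5)^11×3/5 = 6144/244140625

P(X=12) = 6144/244140625 ≈ 0.00%


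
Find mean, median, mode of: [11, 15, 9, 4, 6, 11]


Sorted: [4, 6, 9, 11, 11, 15]
Mean = 56/6 = 28/3
Median = 10
Freq: {11: 2, 15: 1, 9: 1, 4: 1, 6: 1}
Mode: [11]

Mean=28/3, Median=10, Mode=11


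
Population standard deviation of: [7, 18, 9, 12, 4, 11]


Mean = 61/6
  (7-61/6)²=361/36
  (18-61/6)²=2209/36
  (9-61/6)²=49/36
  (12-61/6)²=121/36
  (4-61/6)²=1369/36
  (11-61/6)²=25/36
Σ(x-μ)² = 689/6
σ² = (689/6)/6 = 689/36

σ = √(689/36) ≈ 4.3748


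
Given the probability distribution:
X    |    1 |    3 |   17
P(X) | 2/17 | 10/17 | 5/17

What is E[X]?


E[X] = Σ x·P(X=x)
= (1)×(2/17) + (3)×(10/17) + (17)×(5/17)
= 117/17

E[X] = 117/17


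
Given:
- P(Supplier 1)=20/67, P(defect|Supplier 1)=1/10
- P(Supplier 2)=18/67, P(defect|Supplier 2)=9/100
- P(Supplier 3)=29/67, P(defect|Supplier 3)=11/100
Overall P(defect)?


P(B) = Σ P(B|Aᵢ)×P(Aᵢ)
  1/10×20/67 = 2/67
  9/100×18/67 = 81/3350
  11/100×29/67 = 319/6700
Sum = 681/6700

P(defect) = 681/6700 ≈ 10.16%


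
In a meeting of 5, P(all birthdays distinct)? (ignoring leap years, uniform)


P(all different) = Π(365-i)/365 for i=0..4
= (365/365)×(364/365)×...×(361/365)
= 0.972864

P ≈ 0.9729 ≈ 97.29%


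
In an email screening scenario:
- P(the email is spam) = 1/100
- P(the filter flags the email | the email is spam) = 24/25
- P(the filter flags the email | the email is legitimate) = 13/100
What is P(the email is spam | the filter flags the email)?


Using Bayes' theorem:
P(A|B) = P(B|A)·P(A) / P(B)

P(the filter flags the email) = 24/25 × 1/100 + 13/100 × 99/100
= 6/625 + 1287/10000 = 1383/10000

P(the email is spam|the filter flags the email) = (6/625) / (1383/10000) = 32/461

P(the email is spam|the filter flags the email) = 32/461 ≈ 6.94%


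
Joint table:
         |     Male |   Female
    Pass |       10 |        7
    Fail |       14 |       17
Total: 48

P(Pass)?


P(Pass) = (10+7)/48 = 17/48

P(Pass) = 17/48 ≈ 35.42%


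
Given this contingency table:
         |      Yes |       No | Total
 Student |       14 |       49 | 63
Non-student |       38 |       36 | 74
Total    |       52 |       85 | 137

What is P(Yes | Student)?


P(Yes | Student) = 14/(14+49) = 14/63 = 2/9

P(Yes|Student) = 2/9 ≈ 22.22%


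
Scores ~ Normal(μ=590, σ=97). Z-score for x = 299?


z = (x - μ)/σ = (299 - 590)/97 = -3.0

z = -3.0


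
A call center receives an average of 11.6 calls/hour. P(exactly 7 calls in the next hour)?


Poisson(λ=11.6): P(X=7) = e^(-λ)×λ^k/k!
= e^(-11.6) × 11.6^7 / 7!
≈ 9.166087736e-06 × 28262197.3447 / 5040 ≈ 0.051400

P(X=7) ≈ 0.051400 ≈ 5.14%


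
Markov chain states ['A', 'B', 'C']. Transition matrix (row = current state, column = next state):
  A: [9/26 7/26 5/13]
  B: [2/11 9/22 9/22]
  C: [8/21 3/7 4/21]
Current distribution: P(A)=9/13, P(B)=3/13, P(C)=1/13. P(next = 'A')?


P(next=A) = Σᵢ P(now=i)×P(i→A)
= 9/13×9/26 + 3/13×2/11 + 1/13×8/21
= 81/338 + 6/143 + 8/273 = 24275/78078

P = 24275/78078 ≈ 0.3109


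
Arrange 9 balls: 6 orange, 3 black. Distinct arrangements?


9!/(6!×3!) = 84

84


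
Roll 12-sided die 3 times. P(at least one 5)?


P(no 5)^3 = (11/12)^3 = 1331/1728
P(≥1) = 1 - 1331/1728 = 397/1728

P = 397/1728 ≈ 22.97%


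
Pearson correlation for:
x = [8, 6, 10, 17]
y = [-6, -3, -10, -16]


n=4, Σx=41, Σy=-35, Σxy=-438, Σx²=489, Σy²=401
r = (4×(-438) - 41×(-35))/√((4×489 - 41²)(4×401 - (-35)²))
= -317/√(275×379) = -317/√104225 ≈ -317/322.8390 ≈ -0.9819

r ≈ -0.9819


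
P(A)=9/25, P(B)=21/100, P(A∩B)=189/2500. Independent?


P(A)×P(B) = 189/2500
P(A∩B) = 189/2500
Equal ✓ → Independent

Yes, independent


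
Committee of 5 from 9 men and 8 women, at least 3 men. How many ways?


Count by #men:
  3M,2W: C(9,3)×C(8,2)=2352
  4M,1W: C(9,4)×C(8,1)=1008
  5M,0W: C(9,5)×C(8,0)=126
Total = 3486

3486


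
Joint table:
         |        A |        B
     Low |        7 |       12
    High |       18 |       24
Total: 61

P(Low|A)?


P(Low|A) = 7/(7+18) = 7/25

P = 7/25 ≈ 28.00%


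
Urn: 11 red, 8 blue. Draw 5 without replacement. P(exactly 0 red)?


Hypergeometric: C(11,0)×C(8,5)/C(19,5)
= 1×56/11628 = 14/2907

P(X=0) = 14/2907 ≈ 0.48%


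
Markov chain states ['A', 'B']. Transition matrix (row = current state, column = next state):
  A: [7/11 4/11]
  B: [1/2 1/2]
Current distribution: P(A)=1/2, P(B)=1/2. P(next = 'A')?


P(next=A) = Σᵢ P(now=i)×P(i→A)
= 1/2×7/11 + 1/2×1/2
= 7/22 + 1/4 = 25/44

P = 25/44 ≈ 0.5682


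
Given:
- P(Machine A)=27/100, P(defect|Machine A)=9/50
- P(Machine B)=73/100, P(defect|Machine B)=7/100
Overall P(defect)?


P(B) = Σ P(B|Aᵢ)×P(Aᵢ)
  9/50×27/100 = 243/5000
  7/100×73/100 = 511/10000
Sum = 997/10000

P(defect) = 997/10000 ≈ 9.97%


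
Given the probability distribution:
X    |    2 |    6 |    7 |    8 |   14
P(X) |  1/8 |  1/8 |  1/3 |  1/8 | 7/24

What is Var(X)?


E[X] = 101/12
E[X²] = 173/2
Var(X) = E[X²] - (E[X])² = 173/2 - 10201/144 = 2255/144

Var(X) = 2255/144 ≈ 15.6597


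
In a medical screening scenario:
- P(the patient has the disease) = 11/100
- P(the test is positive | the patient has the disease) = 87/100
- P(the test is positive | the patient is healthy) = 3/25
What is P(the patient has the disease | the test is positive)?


Using Bayes' theorem:
P(A|B) = P(B|A)·P(A) / P(B)

P(the test is positive) = 87/100 × 11/100 + 3/25 × 89/100
= 957/10000 + 267/2500 = 81/400

P(the patient has the disease|the test is positive) = (957/10000) / (81/400) = 319/675

P(the patient has the disease|the test is positive) = 319/675 ≈ 47.26%


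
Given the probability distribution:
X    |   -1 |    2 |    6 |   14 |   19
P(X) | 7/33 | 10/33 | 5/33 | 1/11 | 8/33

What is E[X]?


E[X] = Σ x·P(X=x)
= (-1)×(7/33) + (2)×(10/33) + (6)×(5/33) + (14)×(1/11) + (19)×(8/33)
= 79/11

E[X] = 79/11


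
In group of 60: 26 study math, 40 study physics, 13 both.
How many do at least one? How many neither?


|A∪B| = 26+40-13 = 53
Neither = 60-53 = 7

At least one: 53; Neither: 7


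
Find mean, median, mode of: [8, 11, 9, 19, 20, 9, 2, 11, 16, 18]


Sorted: [2, 8, 9, 9, 11, 11, 16, 18, 19, 20]
Mean = 123/10
Median = 11
Freq: {8: 1, 11: 2, 9: 2, 19: 1, 20: 1, 2: 1, 16: 1, 18: 1}
Mode: [9, 11]

Mean=123/10, Median=11, Mode=[9, 11]


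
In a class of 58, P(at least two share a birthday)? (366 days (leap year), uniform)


P(all different) = Π(366-i)/366 for i=0..57
= 0.008451
P(match) = 1 - 0.008451 = 0.991549

P ≈ 0.9915 ≈ 99.15%


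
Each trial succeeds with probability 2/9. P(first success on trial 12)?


Geometric: P(X=12) = (1-p)^(k-1)×p = (7/9)^11×2/9 = 3954653486/282429536481

P(X=12) = 3954653486/282429536481 ≈ 1.40%


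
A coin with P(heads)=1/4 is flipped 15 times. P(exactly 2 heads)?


Binomial: P(X=2) = C(15,2)×p^2×(1-p)^13
= 105 × 1/16 × 1594323/67108864 = 167403915/1073741824

P(X=2) = 167403915/1073741824 ≈ 15.59%


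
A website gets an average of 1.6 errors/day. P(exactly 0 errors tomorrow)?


Poisson(λ=1.6): P(X=0) = e^(-λ)×λ^k/k!
= e^(-1.6) × 1.6^0 / 0!
≈ 0.201896518 × 1 / 1 ≈ 0.201897

P(X=0) ≈ 0.201897 ≈ 20.19%


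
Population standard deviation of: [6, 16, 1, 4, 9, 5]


Mean = 41/6
  (6-41/6)²=25/36
  (16-41/6)²=3025/36
  (1-41/6)²=1225/36
  (4-41/6)²=289/36
  (9-41/6)²=169/36
  (5-41/6)²=121/36
Σ(x-μ)² = 809/6
σ² = (809/6)/6 = 809/36

σ = √(809/36) ≈ 4.7405


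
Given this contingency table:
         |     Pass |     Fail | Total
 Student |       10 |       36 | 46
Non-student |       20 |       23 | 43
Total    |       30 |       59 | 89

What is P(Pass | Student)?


P(Pass | Student) = 10/(10+36) = 10/46 = 5/23

P(Pass|Student) = 5/23 ≈ 21.74%


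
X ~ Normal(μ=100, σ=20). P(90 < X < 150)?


z₁=(90-100)/20=-0.5, z₂=(150-100)/20=2.5
P = Φ(2.5) - Φ(-0.5) = 0.993790 - 0.308538 = 0.685252 ≈ 0.6853

P(90 < X < 150) ≈ 0.6853


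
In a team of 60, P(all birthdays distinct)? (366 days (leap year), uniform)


P(all different) = Π(366-i)/366 for i=0..59
= (366/366)×(365/366)×...×(307/366)
= 0.005966

P ≈ 0.0060 ≈ 0.60%


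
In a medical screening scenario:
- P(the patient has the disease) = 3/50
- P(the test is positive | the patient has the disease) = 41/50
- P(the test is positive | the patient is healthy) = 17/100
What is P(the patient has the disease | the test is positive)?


Using Bayes' theorem:
P(A|B) = P(B|A)·P(A) / P(B)

P(the test is positive) = 41/50 × 3/50 + 17/100 × 47/50
= 123/2500 + 799/5000 = 209/1000

P(the patient has the disease|the test is positive) = (123/2500) / (209/1000) = 246/1045

P(the patient has the disease|the test is positive) = 246/1045 ≈ 23.54%


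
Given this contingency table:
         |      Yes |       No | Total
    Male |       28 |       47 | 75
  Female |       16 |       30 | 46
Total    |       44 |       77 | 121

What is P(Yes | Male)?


P(Yes | Male) = 28/(28+47) = 28/75

P(Yes|Male) = 28/75 ≈ 37.33%


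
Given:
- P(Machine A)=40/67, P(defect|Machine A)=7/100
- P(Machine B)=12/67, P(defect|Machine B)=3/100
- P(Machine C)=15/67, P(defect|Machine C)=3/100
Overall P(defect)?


P(B) = Σ P(B|Aᵢ)×P(Aᵢ)
  7/100×40/67 = 14/335
  3/100×12/67 = 9/1675
  3/100×15/67 = 9/1340
Sum = 361/6700

P(defect) = 361/6700 ≈ 5.39%


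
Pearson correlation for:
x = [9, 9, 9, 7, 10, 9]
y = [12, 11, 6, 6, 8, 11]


n=6, Σx=53, Σy=54, Σxy=482, Σx²=473, Σy²=522
r = (6×482 - 53×54)/√((6×473 - 53²)(6×522 - 54²))
= 30/√(29×216) = 30/√6264 ≈ 30/79.1454 ≈ 0.3790

r ≈ 0.3790


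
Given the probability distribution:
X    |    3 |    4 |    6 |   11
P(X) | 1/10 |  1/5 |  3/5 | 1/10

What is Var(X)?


E[X] = 29/5
E[X²] = 189/5
Var(X) = E[X²] - (E[X])² = 189/5 - 841/25 = 104/25

Var(X) = 104/25 ≈ 4.1600


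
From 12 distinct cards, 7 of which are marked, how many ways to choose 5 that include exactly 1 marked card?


Choose 1 of the 7 marked cards and 4 of the other 5 cards:
C(7,1)×C(5,4) = 7×5 = 35

35


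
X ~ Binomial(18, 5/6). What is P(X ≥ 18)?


P(X ≥ 18) = Σ P(X=i) for i=18..18
P(X=18) = 3814697265625/101559956668416
Sum = 3814697265625/101559956668416

P(X ≥ 18) = 3814697265625/101559956668416 ≈ 3.76%


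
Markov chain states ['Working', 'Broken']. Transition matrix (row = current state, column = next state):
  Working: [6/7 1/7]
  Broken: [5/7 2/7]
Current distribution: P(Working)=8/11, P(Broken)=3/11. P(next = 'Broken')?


P(next=Broken) = Σᵢ P(now=i)×P(i→Broken)
= 8/11×1/7 + 3/11×2/7
= 8/77 + 6/77 = 2/11

P = 2/11 ≈ 0.1818


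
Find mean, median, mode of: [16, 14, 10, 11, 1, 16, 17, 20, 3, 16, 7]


Sorted: [1, 3, 7, 10, 11, 14, 16, 16, 16, 17, 20]
Mean = 131/11
Median = 14
Freq: {16: 3, 14: 1, 10: 1, 11: 1, 1: 1, 17: 1, 20: 1, 3: 1, 7: 1}
Mode: [16]

Mean=131/11, Median=14, Mode=16


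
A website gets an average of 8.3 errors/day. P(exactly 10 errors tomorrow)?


Poisson(λ=8.3): P(X=10) = e^(-λ)×λ^k/k!
= e^(-8.3) × 8.3^10 / 10!
≈ 0.0002485168271 × 1551604118.72 / 3628800 ≈ 0.106261

P(X=10) ≈ 0.106261 ≈ 10.63%


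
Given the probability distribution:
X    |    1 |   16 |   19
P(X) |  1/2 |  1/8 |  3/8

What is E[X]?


E[X] = Σ x·P(X=x)
= (1)×(1/2) + (16)×(1/8) + (19)×(3/8)
= 77/8

E[X] = 77/8


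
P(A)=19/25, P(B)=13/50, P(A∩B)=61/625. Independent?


P(A)×P(B) = 247/1250
P(A∩B) = 61/625
Not equal → NOT independent

No, not independent


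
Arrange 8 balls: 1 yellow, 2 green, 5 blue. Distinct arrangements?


8!/(1!×2!×5!) = 168

168


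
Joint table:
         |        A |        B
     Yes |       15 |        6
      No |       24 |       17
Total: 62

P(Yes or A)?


P(Yes∨A) = P(Yes) + P(A) - P(Yes∧A)
= (21 + 39 - 15)/62 = 45/62

P = 45/62 ≈ 72.58%


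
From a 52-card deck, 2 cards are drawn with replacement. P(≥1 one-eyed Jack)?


P(not a one-eyed Jack) = 50/52 = 25/26
P(none in 2 draws) = (25/26)^2 = 625/676
P(≥1 one-eyed Jack) = 1 - 625/676 = 51/676

P = 51/676 ≈ 7.54%


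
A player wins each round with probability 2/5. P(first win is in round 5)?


Geometric: P(X=5) = (1-p)^(k-1)×p = (3/5)^4×2/5 = 162/3125

P(X=5) = 162/3125 ≈ 5.18%


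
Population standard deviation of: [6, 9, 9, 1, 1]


Mean = 26/5
  (6-26/5)²=16/25
  (9-26/5)²=361/25
  (9-26/5)²=361/25
  (1-26/5)²=441/25
  (1-26/5)²=441/25
Σ(x-μ)² = 324/5
σ² = (324/5)/5 = 324/25

σ = √(324/25) ≈ 3.6000


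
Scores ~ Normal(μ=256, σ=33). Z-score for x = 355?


z = (x - μ)/σ = (355 - 256)/33 = 3.0

z = 3.0


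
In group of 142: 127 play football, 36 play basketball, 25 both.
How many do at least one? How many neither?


|A∪B| = 127+36-25 = 138
Neither = 142-138 = 4

At least one: 138; Neither: 4


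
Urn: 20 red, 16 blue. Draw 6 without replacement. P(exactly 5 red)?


Hypergeometric: C(20,5)×C(16,1)/C(36,6)
= 15504×16/1947792 = 304/2387

P(X=5) = 304/2387 ≈ 12.74%


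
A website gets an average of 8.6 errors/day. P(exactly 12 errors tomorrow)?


Poisson(λ=8.6): P(X=12) = e^(-λ)×λ^k/k!
= e^(-8.6) × 8.6^12 / 12!
≈ 0.0001841057937 × 163674647746 / 479001600 ≈ 0.062909

P(X=12) ≈ 0.062909 ≈ 6.29%


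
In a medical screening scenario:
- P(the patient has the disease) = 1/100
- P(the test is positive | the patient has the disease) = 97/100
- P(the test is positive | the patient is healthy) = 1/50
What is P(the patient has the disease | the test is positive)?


Using Bayes' theorem:
P(A|B) = P(B|A)·P(A) / P(B)

P(the test is positive) = 97/100 × 1/100 + 1/50 × 99/100
= 97/10000 + 99/5000 = 59/2000

P(the patient has the disease|the test is positive) = (97/10000) / (59/2000) = 97/295

P(the patient has the disease|the test is positive) = 97/295 ≈ 32.88%


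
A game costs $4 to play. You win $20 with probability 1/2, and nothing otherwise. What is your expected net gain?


E[gain] = (20-4)×1/2 + (-4)×1/2
= 8 - 2 = 6

Expected net gain = $6 ≈ $6.00


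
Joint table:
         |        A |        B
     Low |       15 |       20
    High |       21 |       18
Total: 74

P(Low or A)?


P(Low∨A) = P(Low) + P(A) - P(Low∧A)
= (35 + 36 - 15)/74 = 56/74 = 28/37

P = 28/37 ≈ 75.68%


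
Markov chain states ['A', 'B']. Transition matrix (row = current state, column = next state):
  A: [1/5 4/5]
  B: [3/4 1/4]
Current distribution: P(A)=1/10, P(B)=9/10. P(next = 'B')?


P(next=B) = Σᵢ P(now=i)×P(i→B)
= 1/10×4/5 + 9/10×1/4
= 2/25 + 9/40 = 61/200

P = 61/200 ≈ 0.3050


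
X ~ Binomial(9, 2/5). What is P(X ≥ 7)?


P(X ≥ 7) = Σ P(X=i) for i=7..9
P(X=7) = 41472/1953125
P(X=8) = 6912/1953125
P(X=9) = 512/1953125
Sum = 48896/1953125

P(X ≥ 7) = 48896/1953125 ≈ 2.50%


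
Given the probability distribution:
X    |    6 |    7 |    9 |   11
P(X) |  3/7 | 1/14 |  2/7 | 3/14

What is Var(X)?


E[X] = 8
E[X²] = 68
Var(X) = E[X²] - (E[X])² = 68 - 64 = 4

Var(X) = 4 ≈ 4.0000


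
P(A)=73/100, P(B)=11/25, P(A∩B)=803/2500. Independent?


P(A)×P(B) = 803/2500
P(A∩B) = 803/2500
Equal ✓ → Independent

Yes, independent


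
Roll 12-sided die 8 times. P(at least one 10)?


P(no 10)^8 = (11/12)^8 = 214358881/429981696
P(≥1) = 1 - 214358881/429981696 = 215622815/429981696

P = 215622815/429981696 ≈ 50.15%


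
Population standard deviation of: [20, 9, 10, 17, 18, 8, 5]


Mean = 87/7
  (20-87/7)²=2809/49
  (9-87/7)²=576/49
  (10-87/7)²=289/49
  (17-87/7)²=1024/49
  (18-87/7)²=1521/49
  (8-87/7)²=961/49
  (5-87/7)²=2704/49
Σ(x-μ)² = 1412/7
σ² = (1412/7)/7 = 1412/49

σ = √(1412/49) ≈ 5.3681


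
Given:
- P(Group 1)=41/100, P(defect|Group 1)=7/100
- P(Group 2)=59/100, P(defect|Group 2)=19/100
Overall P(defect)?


P(B) = Σ P(B|Aᵢ)×P(Aᵢ)
  7/100×41/100 = 287/10000
  19/100×59/100 = 1121/10000
Sum = 88/625

P(defect) = 88/625 ≈ 14.08%


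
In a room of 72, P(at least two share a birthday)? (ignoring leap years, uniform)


P(all different) = Π(365-i)/365 for i=0..71
= 0.000547
P(match) = 1 - 0.000547 = 0.999453

P ≈ 0.9995 ≈ 99.95%


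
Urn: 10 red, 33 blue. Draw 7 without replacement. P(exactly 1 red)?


Hypergeometric: C(10,1)×C(33,6)/C(43,7)
= 10×1107568/32224114 = 5537840/16112057

P(X=1) = 5537840/16112057 ≈ 34.37%


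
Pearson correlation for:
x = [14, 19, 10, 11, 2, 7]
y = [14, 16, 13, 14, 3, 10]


n=6, Σx=63, Σy=70, Σxy=860, Σx²=831, Σy²=926
r = (6×860 - 63×70)/√((6×831 - 63²)(6×926 - 70²))
= 750/√(1017×656) = 750/√667152 ≈ 750/816.7937 ≈ 0.9182

r ≈ 0.9182


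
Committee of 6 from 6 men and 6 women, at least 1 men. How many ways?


Count by #men:
  1M,5W: C(6,1)×C(6,5)=36
  2M,4W: C(6,2)×C(6,4)=225
  3M,3W: C(6,3)×C(6,3)=400
  4M,2W: C(6,4)×C(6,2)=225
  5M,1W: C(6,5)×C(6,1)=36
  6M,0W: C(6,6)×C(6,0)=1
Total = 923

923


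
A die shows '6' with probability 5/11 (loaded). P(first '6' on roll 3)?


Geometric: P(X=3) = (1-p)^(k-1)×p = (6/11)^2×5/11 = 180/1331

P(X=3) = 180/1331 ≈ 13.52%


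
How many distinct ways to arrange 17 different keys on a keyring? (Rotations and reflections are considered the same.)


Free circular arrangements: rotations and reflections both identified.
(n-1)!/2 = 16!/2 = 20922789888000/2 = 10461394944000

10461394944000


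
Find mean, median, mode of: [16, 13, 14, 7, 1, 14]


Sorted: [1, 7, 13, 14, 14, 16]
Mean = 65/6
Median = 27/2
Freq: {16: 1, 13: 1, 14: 2, 7: 1, 1: 1}
Mode: [14]

Mean=65/6, Median=27/2, Mode=14


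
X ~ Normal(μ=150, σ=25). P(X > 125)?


z = (125-150)/25 = -1.0
P(X > 125) = 1 - P(Z ≤ -1.0) = 1 - 0.1587 = 0.8413

P(X > 125) ≈ 0.8413


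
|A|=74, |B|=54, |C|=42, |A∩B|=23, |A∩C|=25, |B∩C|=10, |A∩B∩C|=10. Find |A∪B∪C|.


|A∪B∪C| = 74+54+42-23-25-10+10 = 122

|A∪B∪C| = 122


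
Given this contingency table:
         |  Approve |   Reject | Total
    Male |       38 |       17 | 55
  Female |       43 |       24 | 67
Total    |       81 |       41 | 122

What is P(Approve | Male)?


P(Approve | Male) = 38/(38+17) = 38/55

P(Approve|Male) = 38/55 ≈ 69.09%


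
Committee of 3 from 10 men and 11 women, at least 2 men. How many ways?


Count by #men:
  2M,1W: C(10,2)×C(11,1)=495
  3M,0W: C(10,3)×C(11,0)=120
Total = 615

615


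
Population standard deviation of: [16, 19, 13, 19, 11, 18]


Mean = 96/6 = 16
  (16-16)²=0
  (19-16)²=9
  (13-16)²=9
  (19-16)²=9
  (11-16)²=25
  (18-16)²=4
Σ(x-μ)² = 56
σ² = 56/6 = 28/3

σ = √(28/3) ≈ 3.0551


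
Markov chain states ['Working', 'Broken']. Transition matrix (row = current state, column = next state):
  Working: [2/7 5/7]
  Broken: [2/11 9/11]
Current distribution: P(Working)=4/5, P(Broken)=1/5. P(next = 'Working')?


P(next=Working) = Σᵢ P(now=i)×P(i→Working)
= 4/5×2/7 + 1/5×2/11
= 8/35 + 2/55 = 102/385

P = 102/385 ≈ 0.2649


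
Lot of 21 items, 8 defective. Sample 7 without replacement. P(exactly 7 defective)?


Hypergeometric: C(8,7)×C(13,0)/C(21,7)
= 8×1/116280 = 1/14535

P(X=7) = 1/14535 ≈ 0.01%


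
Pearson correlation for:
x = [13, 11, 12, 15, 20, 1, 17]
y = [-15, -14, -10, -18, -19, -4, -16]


n=7, Σx=89, Σy=-96, Σxy=-1395, Σx²=1349, Σy²=1478
r = (7×(-1395) - 89×(-96))/√((7×1349 - 89²)(7×1478 - (-96)²))
= -1221/√(1522×1130) = -1221/√1719860 ≈ -1221/1311.4343 ≈ -0.9310

r ≈ -0.9310


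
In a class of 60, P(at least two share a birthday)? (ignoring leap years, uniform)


P(all different) = Π(365-i)/365 for i=0..59
= 0.005877
P(match) = 1 - 0.005877 = 0.994123

P ≈ 0.9941 ≈ 99.41%


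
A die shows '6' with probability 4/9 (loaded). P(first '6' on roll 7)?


Geometric: P(X=7) = (1-p)^(k-1)×p = (5/9)^6×4/9 = 62500/4782969

P(X=7) = 62500/4782969 ≈ 1.31%


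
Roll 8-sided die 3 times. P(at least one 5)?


P(no 5)^3 = (7/8)^3 = 343/512
P(≥1) = 1 - 343/512 = 169/512

P = 169/512 ≈ 33.01%


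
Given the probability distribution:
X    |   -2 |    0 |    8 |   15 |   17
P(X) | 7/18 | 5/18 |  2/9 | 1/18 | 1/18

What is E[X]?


E[X] = Σ x·P(X=x)
= (-2)×(7/18) + (0)×(5/18) + (8)×(2/9) + (15)×(1/18) + (17)×(1/18)
= 25/9

E[X] = 25/9


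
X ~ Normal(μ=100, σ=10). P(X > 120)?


z = (120-100)/10 = 2.0
P(X > 120) = 1 - P(Z ≤ 2.0) = 1 - 0.9772 = 0.0228

P(X > 120) ≈ 0.0228


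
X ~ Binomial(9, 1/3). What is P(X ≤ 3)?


P(X ≤ 3) = Σ P(X=i) for i=0..3
P(X=0) = 512/19683
P(X=1) = 256/2187
P(X=2) = 512/2187
P(X=3) = 1792/6561
Sum = 12800/19683

P(X ≤ 3) = 12800/19683 ≈ 65.03%


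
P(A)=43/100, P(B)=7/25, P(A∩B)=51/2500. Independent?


P(A)×P(B) = 301/2500
P(A∩B) = 51/2500
Not equal → NOT independent

No, not independent


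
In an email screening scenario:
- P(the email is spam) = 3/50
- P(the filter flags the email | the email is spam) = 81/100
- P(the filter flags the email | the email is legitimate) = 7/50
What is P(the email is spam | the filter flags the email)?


Using Bayes' theorem:
P(A|B) = P(B|A)·P(A) / P(B)

P(the filter flags the email) = 81/100 × 3/50 + 7/50 × 47/50
= 243/5000 + 329/2500 = 901/5000

P(the email is spam|the filter flags the email) = (243/5000) / (901/5000) = 243/901

P(the email is spam|the filter flags the email) = 243/901 ≈ 26.97%


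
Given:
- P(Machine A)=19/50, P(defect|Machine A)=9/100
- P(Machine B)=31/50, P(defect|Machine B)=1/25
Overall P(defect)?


P(B) = Σ P(B|Aᵢ)×P(Aᵢ)
  9/100×19/50 = 171/5000
  1/25×31/50 = 31/1250
Sum = 59/1000

P(defect) = 59/1000 ≈ 5.90%


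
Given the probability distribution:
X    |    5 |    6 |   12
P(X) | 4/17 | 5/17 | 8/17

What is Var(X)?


E[X] = 146/17
E[X²] = 1432/17
Var(X) = E[X²] - (E[X])² = 1432/17 - 21316/289 = 3028/289

Var(X) = 3028/289 ≈ 10.4775


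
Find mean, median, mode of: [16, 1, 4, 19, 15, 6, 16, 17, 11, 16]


Sorted: [1, 4, 6, 11, 15, 16, 16, 16, 17, 19]
Mean = 121/10
Median = 31/2
Freq: {16: 3, 1: 1, 4: 1, 19: 1, 15: 1, 6: 1, 17: 1, 11: 1}
Mode: [16]

Mean=121/10, Median=31/2, Mode=16


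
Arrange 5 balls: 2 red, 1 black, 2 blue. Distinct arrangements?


5!/(2!×1!×2!) = 30

30


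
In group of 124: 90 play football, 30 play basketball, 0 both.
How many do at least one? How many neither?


|A∪B| = 90+30-0 = 120
Neither = 124-120 = 4

At least one: 120; Neither: 4


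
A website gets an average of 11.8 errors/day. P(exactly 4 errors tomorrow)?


Poisson(λ=11.8): P(X=4) = e^(-λ)×λ^k/k!
= e^(-11.8) × 11.8^4 / 4!
≈ 7.504557915e-06 × 19387.7776 / 24 ≈ 0.006062

P(X=4) ≈ 0.006062 ≈ 0.61%


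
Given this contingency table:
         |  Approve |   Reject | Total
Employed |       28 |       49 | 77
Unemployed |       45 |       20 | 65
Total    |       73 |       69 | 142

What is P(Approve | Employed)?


P(Approve | Employed) = 28/(28+49) = 28/77 = 4/11

P(Approve|Employed) = 4/11 ≈ 36.36%


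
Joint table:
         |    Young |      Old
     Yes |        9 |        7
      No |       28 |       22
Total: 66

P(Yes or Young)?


P(Yes∨Young) = P(Yes) + P(Young) - P(Yes∧Young)
= (16 + 37 - 9)/66 = 44/66 = 2/3

P = 2/3 ≈ 66.67%


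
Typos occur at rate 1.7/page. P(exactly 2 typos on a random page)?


Poisson(λ=1.7): P(X=2) = e^(-λ)×λ^k/k!
= e^(-1.7) × 1.7^2 / 2!
≈ 0.1826835241 × 2.89 / 2 ≈ 0.263978

P(X=2) ≈ 0.263978 ≈ 26.40%


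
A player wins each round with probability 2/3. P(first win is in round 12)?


Geometric: P(X=12) = (1-p)^(k-1)×p = (1/3)^11×2/3 = 2/531441

P(X=12) = 2/531441 ≈ 0.00%


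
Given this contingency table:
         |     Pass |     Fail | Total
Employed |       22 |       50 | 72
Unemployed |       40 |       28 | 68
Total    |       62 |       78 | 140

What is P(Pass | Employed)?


P(Pass | Employed) = 22/(22+50) = 22/72 = 11/36

P(Pass|Employed) = 11/36 ≈ 30.56%


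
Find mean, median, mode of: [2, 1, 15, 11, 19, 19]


Sorted: [1, 2, 11, 15, 19, 19]
Mean = 67/6
Median = 13
Freq: {2: 1, 1: 1, 15: 1, 11: 1, 19: 2}
Mode: [19]

Mean=67/6, Median=13, Mode=19


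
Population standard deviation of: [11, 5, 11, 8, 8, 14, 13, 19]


Mean = 89/8
  (11-89/8)²=1/64
  (5-89/8)²=2401/64
  (11-89/8)²=1/64
  (8-89/8)²=625/64
  (8-89/8)²=625/64
  (14-89/8)²=529/64
  (13-89/8)²=225/64
  (19-89/8)²=3969/64
Σ(x-μ)² = 1047/8
σ² = (1047/8)/8 = 1047/64

σ = √(1047/64) ≈ 4.0447
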